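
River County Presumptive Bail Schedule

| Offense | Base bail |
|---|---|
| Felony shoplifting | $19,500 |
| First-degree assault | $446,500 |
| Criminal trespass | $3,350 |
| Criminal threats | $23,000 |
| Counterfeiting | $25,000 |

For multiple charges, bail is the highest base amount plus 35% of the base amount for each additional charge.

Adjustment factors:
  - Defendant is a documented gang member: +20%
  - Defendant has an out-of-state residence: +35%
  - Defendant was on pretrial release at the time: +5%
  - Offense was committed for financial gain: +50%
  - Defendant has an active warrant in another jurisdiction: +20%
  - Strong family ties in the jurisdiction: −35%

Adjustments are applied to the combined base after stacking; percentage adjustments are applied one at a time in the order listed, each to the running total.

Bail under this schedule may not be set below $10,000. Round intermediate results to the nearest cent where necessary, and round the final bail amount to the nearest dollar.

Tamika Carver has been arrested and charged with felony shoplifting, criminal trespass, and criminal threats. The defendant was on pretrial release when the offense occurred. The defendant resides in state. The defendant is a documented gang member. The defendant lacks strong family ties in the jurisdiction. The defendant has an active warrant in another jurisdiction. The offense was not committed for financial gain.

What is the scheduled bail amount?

$46,868

Base amounts from the schedule: felony shoplifting $19,500; criminal trespass $3,350; criminal threats $23,000.
Stacking rule: highest base plus 35% of each additional charge. Highest is criminal threats at $23,000. Additional: $19,500 × 35% = $6,825; $3,350 × 35% = $1,172.50. Combined base = $23,000 + $7,997.50 = $30,997.50.
Defendant is a documented gang member (+20%): $30,997.50 × 1.2 = $37,197.
Defendant was on pretrial release at the time (+5%): $37,197 × 1.05 = $39,056.85.
Defendant has an active warrant in another jurisdiction (+20%): $39,056.85 × 1.2 = $46,868.22.
$46,868.22 is at or above the $10,000 minimum.
Rounded to the nearest dollar: $46,868.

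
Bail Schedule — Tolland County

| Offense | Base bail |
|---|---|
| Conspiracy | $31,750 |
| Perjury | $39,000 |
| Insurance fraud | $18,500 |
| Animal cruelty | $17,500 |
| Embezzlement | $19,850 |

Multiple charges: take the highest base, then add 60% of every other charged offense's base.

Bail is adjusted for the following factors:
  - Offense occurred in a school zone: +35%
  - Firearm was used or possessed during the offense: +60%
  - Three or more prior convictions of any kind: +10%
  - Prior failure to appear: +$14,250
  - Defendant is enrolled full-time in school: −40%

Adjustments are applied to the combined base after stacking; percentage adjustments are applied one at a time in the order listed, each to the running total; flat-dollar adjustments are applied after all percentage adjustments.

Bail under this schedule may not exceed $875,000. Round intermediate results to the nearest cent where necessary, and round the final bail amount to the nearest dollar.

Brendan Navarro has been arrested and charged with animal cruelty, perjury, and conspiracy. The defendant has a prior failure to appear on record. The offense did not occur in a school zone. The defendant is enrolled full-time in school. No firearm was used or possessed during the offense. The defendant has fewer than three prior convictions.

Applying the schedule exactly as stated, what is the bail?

$55,380

Base amounts from the schedule: animal cruelty $17,500; perjury $39,000; conspiracy $31,750.
Stacking rule: highest base plus 60% of each additional charge. Highest is perjury at $39,000. Additional: $17,500 × 60% = $10,500; $31,750 × 60% = $19,050. Combined base = $39,000 + $29,550 = $68,550.
Defendant is enrolled full-time in school (−40%): $68,550 × 0.6 = $41,130.
Prior failure to appear (+$14,250 flat): $41,130 + $14,250 = $55,380.
$55,380 is within the $875,000 maximum.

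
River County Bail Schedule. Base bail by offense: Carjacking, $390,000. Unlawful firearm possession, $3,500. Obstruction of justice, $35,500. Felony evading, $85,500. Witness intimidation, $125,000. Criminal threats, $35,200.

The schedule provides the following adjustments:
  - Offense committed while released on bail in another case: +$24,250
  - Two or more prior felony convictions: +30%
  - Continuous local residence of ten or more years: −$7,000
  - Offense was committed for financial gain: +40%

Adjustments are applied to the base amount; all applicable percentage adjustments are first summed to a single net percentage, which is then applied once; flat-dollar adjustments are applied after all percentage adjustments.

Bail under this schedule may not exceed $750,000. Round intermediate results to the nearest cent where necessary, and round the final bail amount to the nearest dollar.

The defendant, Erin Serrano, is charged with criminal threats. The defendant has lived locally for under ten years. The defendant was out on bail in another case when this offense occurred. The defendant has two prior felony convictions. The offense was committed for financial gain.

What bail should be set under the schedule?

$84,090

Base amounts from the schedule: criminal threats $35,200.
Single charge. Combined base = $35,200.
Net percentage adjustment: +30% +40% = +70%. $35,200 × 1.7 = $59,840.
Offense committed while released on bail in another case (+$24,250 flat): $59,840 + $24,250 = $84,090.
$84,090 is within the $750,000 maximum.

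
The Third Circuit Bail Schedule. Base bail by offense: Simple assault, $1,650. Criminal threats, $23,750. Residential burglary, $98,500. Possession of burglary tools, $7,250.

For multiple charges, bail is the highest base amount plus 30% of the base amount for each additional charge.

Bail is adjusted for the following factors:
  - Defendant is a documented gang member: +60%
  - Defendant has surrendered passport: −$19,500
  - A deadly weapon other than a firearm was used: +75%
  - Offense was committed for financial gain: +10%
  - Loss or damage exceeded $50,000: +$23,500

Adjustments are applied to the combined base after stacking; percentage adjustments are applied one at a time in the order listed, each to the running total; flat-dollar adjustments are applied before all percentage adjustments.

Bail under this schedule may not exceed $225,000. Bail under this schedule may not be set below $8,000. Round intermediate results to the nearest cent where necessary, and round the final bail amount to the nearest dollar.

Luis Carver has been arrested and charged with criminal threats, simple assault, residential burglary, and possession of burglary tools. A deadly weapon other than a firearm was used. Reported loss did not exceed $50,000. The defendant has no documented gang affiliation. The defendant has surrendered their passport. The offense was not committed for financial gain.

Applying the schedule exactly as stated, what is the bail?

$155,391

Base amounts from the schedule: criminal threats $23,750; simple assault $1,650; residential burglary $98,500; possession of burglary tools $7,250.
Stacking rule: highest base plus 30% of each additional charge. Highest is residential burglary at $98,500. Additional: $23,750 × 30% = $7,125; $1,650 × 30% = $495; $7,250 × 30% = $2,175. Combined base = $98,500 + $9,795 = $108,295.
Defendant has surrendered passport (−$19,500 flat): $108,295 − $19,500 = $88,795.
A deadly weapon other than a firearm was used (+75%): $88,795 × 1.75 = $155,391.25.
$155,391.25 is within the $225,000 maximum.
$155,391.25 is at or above the $8,000 minimum.
Rounded to the nearest dollar: $155,391.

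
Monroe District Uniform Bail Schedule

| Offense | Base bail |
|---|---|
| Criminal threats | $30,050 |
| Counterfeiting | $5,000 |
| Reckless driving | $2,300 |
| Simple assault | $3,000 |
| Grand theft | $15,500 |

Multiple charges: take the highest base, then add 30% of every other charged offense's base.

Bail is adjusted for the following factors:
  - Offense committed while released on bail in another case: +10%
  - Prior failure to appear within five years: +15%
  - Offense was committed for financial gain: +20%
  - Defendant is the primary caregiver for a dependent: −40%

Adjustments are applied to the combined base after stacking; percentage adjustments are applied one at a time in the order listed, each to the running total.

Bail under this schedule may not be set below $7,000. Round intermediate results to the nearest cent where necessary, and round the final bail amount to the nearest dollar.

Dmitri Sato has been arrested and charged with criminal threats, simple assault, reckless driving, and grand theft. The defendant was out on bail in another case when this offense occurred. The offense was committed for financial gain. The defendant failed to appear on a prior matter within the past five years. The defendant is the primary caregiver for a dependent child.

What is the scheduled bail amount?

Base amounts from the schedule: criminal threats $30,050; simple assault $3,000; reckless driving $2,300; grand theft $15,500.
Stacking rule: highest base plus 30% of each additional charge. Highest is criminal threats at $30,050. Additional: $3,000 × 30% = $900; $2,300 × 30% = $690; $15,500 × 30% = $4,650. Combined base = $30,050 + $6,240 = $36,290.
Offense committed while released on bail in another case (+10%): $36,290 × 1.1 = $39,919.
Prior failure to appear within five years (+15%): $39,919 × 1.15 = $45,906.85.
Offense was committed for financial gain (+20%): $45,906.85 × 1.2 = $55,088.22.
Defendant is the primary caregiver for a dependent (−40%): $55,088.22 × 0.6 = $33,052.93.
$33,052.93 is at or above the $7,000 minimum.
Rounded to the nearest dollar: $33,053.

$33,053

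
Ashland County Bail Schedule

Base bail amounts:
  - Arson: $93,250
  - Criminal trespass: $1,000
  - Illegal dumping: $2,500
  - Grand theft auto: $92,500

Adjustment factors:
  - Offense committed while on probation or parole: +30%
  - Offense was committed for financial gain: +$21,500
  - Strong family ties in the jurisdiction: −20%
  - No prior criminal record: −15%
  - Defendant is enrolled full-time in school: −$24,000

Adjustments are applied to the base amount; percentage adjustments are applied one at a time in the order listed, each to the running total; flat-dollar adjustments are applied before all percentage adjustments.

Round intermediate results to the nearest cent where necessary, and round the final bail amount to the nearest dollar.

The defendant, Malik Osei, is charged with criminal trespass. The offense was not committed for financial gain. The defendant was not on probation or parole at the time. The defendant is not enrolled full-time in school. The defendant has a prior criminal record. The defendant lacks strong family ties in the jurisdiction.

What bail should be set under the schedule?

$1,000

Base amounts from the schedule: criminal trespass $1,000.
Single charge. Combined base = $1,000.
No adjustment factors apply to this defendant.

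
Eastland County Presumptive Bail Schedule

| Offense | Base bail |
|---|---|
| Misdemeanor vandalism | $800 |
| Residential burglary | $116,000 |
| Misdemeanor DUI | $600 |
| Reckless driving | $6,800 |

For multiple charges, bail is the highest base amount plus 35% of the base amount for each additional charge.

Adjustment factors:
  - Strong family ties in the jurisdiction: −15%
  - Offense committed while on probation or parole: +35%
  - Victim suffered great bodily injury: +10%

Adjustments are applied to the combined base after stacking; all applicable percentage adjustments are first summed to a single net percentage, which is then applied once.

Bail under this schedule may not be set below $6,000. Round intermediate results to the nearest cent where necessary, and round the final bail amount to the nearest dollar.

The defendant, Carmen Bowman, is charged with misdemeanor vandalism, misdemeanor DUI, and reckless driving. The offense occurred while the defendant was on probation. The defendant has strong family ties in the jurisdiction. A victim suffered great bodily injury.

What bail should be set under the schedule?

$9,477

Base amounts from the schedule: misdemeanor vandalism $800; misdemeanor DUI $600; reckless driving $6,800.
Stacking rule: highest base plus 35% of each additional charge. Highest is reckless driving at $6,800. Additional: $800 × 35% = $280; $600 × 35% = $210. Combined base = $6,800 + $490 = $7,290.
Net percentage adjustment: −15% +35% +10% = +30%. $7,290 × 1.3 = $9,477.
$9,477 is at or above the $6,000 minimum.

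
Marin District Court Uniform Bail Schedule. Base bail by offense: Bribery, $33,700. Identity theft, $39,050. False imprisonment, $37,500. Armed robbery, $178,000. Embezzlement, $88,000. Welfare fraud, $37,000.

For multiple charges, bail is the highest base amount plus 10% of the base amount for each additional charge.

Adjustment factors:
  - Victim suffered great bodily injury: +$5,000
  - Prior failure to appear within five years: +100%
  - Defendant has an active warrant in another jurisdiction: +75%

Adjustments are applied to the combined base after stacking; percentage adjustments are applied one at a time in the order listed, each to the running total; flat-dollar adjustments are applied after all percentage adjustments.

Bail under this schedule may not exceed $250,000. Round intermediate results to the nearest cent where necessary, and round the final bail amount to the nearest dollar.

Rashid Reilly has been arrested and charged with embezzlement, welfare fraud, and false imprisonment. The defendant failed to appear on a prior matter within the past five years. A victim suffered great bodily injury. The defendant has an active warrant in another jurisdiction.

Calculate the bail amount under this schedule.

Base amounts from the schedule: embezzlement $88,000; welfare fraud $37,000; false imprisonment $37,500.
Stacking rule: highest base plus 10% of each additional charge. Highest is embezzlement at $88,000. Additional: $37,000 × 10% = $3,700; $37,500 × 10% = $3,750. Combined base = $88,000 + $7,450 = $95,450.
Prior failure to appear within five years (+100%): $95,450 × 2 = $190,900.
Defendant has an active warrant in another jurisdiction (+75%): $190,900 × 1.75 = $334,075.
Victim suffered great bodily injury (+$5,000 flat): $334,075 + $5,000 = $339,075.
Result $339,075 exceeds the maximum of $250,000; bail is capped at $250,000.

$250,000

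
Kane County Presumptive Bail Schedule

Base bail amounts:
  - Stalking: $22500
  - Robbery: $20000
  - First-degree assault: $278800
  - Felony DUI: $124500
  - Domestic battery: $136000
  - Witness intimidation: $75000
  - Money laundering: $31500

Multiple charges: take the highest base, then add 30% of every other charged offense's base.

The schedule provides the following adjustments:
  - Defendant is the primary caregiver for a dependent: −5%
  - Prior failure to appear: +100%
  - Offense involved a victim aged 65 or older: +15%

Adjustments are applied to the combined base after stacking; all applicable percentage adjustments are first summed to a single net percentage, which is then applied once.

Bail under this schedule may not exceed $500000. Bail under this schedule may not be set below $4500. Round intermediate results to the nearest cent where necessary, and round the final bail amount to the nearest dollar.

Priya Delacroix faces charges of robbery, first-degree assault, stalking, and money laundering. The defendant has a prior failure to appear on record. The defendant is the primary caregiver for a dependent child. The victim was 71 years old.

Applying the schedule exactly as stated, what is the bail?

$500000

Base amounts from the schedule: robbery $20000; first-degree assault $278800; stalking $22500; money laundering $31500.
Stacking rule: highest base plus 30% of each additional charge. Highest is first-degree assault at $278800. Additional: $20000 × 30% = $6000; $22500 × 30% = $6750; $31500 × 30% = $9450. Combined base = $278800 + $22200 = $301000.
Net percentage adjustment: −5% +100% +15% = +110%. $301000 × 2.1 = $632100.
Result $632100 exceeds the maximum of $500000; bail is capped at $500000.
$500000 is at or above the $4500 minimum.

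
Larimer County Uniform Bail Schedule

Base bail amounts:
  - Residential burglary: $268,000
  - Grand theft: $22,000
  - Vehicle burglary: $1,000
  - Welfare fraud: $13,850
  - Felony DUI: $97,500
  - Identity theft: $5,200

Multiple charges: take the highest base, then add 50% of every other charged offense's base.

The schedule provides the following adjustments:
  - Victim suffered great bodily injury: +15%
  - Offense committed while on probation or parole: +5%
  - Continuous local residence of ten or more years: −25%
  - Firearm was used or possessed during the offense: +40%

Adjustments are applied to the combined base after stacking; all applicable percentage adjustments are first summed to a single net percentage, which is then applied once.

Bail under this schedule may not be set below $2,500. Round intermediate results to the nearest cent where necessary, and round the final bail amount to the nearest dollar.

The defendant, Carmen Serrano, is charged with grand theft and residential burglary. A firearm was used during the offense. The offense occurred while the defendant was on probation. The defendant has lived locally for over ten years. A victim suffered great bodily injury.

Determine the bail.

Base amounts from the schedule: grand theft $22,000; residential burglary $268,000.
Stacking rule: highest base plus 50% of each additional charge. Highest is residential burglary at $268,000. Additional: $22,000 × 50% = $11,000. Combined base = $268,000 + $11,000 = $279,000.
Net percentage adjustment: +15% +5% −25% +40% = +35%. $279,000 × 1.35 = $376,650.
$376,650 is at or above the $2,500 minimum.

$376,650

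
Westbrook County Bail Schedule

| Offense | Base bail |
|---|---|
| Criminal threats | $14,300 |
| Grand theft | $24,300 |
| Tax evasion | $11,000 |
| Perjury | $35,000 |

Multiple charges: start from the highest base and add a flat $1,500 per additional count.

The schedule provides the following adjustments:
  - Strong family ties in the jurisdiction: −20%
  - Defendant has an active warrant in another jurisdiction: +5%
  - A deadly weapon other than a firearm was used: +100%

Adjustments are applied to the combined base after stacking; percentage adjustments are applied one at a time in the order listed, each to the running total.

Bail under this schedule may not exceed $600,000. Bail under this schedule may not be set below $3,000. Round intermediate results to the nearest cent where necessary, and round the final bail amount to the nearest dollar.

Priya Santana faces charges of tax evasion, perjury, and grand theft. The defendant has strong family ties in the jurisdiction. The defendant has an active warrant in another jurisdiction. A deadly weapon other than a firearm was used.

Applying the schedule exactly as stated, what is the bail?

$63,840

Base amounts from the schedule: tax evasion $11,000; perjury $35,000; grand theft $24,300.
Stacking rule: highest base plus $1,500 per additional charge. Highest is perjury at $35,000; 2 additional charges → +$3,000. Combined base = $38,000.
Strong family ties in the jurisdiction (−20%): $38,000 × 0.8 = $30,400.
Defendant has an active warrant in another jurisdiction (+5%): $30,400 × 1.05 = $31,920.
A deadly weapon other than a firearm was used (+100%): $31,920 × 2 = $63,840.
$63,840 is within the $600,000 maximum.
$63,840 is at or above the $3,000 minimum.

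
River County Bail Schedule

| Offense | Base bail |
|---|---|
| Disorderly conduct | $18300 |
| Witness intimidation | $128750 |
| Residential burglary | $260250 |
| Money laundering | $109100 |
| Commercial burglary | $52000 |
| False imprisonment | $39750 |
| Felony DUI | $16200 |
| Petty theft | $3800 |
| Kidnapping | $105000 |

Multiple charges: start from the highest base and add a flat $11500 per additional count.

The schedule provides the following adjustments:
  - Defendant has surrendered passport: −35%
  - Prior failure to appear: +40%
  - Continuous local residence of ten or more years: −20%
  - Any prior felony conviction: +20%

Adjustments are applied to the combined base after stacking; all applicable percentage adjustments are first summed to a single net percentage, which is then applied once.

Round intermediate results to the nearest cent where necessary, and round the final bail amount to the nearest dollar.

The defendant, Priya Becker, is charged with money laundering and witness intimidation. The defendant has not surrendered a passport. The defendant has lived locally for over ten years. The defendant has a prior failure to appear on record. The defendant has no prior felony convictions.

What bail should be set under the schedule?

$168300

Base amounts from the schedule: money laundering $109100; witness intimidation $128750.
Stacking rule: highest base plus $11500 per additional charge. Highest is witness intimidation at $128750; 1 additional charge → +$11500. Combined base = $140250.
Net percentage adjustment: +40% −20% = +20%. $140250 × 1.2 = $168300.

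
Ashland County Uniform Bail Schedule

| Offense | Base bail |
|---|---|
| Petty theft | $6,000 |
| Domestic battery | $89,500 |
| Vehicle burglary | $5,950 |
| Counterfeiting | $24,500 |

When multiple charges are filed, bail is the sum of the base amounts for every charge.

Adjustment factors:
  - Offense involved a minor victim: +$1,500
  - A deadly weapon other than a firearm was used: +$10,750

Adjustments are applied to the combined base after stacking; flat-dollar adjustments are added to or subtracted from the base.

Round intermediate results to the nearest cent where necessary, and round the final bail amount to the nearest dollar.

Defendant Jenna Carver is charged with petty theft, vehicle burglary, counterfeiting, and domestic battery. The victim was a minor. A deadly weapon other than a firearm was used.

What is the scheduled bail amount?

Base amounts from the schedule: petty theft $6,000; vehicle burglary $5,950; counterfeiting $24,500; domestic battery $89,500.
Stacking rule: sum of all bases. $6,000 + $5,950 + $24,500 + $89,500 = $125,950.
Offense involved a minor victim (+$1,500 flat): $125,950 + $1,500 = $127,450.
A deadly weapon other than a firearm was used (+$10,750 flat): $127,450 + $10,750 = $138,200.

$138,200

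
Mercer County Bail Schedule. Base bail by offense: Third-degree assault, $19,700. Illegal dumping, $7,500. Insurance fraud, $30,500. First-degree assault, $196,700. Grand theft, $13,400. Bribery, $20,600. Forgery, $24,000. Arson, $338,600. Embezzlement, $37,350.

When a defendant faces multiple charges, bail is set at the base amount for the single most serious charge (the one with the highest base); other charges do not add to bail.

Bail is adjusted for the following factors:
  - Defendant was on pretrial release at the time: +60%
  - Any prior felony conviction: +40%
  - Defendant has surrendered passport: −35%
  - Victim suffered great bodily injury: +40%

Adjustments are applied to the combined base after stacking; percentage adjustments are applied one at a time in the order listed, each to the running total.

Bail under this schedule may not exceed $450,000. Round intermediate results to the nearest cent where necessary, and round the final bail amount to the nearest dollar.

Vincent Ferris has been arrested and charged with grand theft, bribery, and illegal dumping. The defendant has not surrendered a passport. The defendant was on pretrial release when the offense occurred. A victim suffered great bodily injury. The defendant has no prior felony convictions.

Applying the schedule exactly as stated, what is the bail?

Base amounts from the schedule: grand theft $13,400; bribery $20,600; illegal dumping $7,500.
Stacking rule: use the highest base only. Highest is bribery at $20,600. Combined base = $20,600.
Defendant was on pretrial release at the time (+60%): $20,600 × 1.6 = $32,960.
Victim suffered great bodily injury (+40%): $32,960 × 1.4 = $46,144.
$46,144 is within the $450,000 maximum.

$46,144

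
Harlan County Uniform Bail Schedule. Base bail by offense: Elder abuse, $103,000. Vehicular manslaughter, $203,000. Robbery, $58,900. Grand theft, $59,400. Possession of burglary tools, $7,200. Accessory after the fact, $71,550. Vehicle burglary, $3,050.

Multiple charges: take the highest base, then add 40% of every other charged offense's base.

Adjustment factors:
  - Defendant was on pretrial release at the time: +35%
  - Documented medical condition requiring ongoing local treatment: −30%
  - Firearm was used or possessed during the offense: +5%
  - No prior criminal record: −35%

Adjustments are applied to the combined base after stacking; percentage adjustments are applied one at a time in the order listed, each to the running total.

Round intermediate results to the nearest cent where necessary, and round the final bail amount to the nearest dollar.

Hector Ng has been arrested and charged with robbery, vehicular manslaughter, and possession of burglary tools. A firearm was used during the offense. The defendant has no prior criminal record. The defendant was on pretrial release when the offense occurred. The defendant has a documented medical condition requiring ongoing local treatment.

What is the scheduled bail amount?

Base amounts from the schedule: robbery $58,900; vehicular manslaughter $203,000; possession of burglary tools $7,200.
Stacking rule: highest base plus 40% of each additional charge. Highest is vehicular manslaughter at $203,000. Additional: $58,900 × 40% = $23,560; $7,200 × 40% = $2,880. Combined base = $203,000 + $26,440 = $229,440.
Defendant was on pretrial release at the time (+35%): $229,440 × 1.35 = $309,744.
Documented medical condition requiring ongoing local treatment (−30%): $309,744 × 0.7 = $216,820.80.
Firearm was used or possessed during the offense (+5%): $216,820.80 × 1.05 = $227,661.84.
No prior criminal record (−35%): $227,661.84 × 0.65 = $147,980.20.
Rounded to the nearest dollar: $147,980.

$147,980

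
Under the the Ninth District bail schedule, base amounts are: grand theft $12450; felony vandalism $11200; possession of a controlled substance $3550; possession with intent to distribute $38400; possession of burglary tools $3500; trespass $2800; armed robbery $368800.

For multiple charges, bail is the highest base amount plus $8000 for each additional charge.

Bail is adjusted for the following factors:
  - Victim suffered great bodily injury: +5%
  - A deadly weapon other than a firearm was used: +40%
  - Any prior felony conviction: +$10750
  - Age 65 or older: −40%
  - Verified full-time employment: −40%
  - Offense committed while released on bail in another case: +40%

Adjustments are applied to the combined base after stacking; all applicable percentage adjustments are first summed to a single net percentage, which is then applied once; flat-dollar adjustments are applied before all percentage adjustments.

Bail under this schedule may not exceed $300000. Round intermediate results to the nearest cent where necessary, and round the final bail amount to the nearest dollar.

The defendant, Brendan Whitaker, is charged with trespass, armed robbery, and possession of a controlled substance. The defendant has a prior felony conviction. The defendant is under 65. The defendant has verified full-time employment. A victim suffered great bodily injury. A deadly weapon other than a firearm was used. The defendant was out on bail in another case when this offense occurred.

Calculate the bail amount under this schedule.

Base amounts from the schedule: trespass $2800; armed robbery $368800; possession of a controlled substance $3550.
Stacking rule: highest base plus $8000 per additional charge. Highest is armed robbery at $368800; 2 additional charges → +$16000. Combined base = $384800.
Any prior felony conviction (+$10750 flat): $384800 + $10750 = $395550.
Net percentage adjustment: +5% +40% −40% +40% = +45%. $395550 × 1.45 = $573547.50.
Result $573547.50 exceeds the maximum of $300000; bail is capped at $300000.

$300000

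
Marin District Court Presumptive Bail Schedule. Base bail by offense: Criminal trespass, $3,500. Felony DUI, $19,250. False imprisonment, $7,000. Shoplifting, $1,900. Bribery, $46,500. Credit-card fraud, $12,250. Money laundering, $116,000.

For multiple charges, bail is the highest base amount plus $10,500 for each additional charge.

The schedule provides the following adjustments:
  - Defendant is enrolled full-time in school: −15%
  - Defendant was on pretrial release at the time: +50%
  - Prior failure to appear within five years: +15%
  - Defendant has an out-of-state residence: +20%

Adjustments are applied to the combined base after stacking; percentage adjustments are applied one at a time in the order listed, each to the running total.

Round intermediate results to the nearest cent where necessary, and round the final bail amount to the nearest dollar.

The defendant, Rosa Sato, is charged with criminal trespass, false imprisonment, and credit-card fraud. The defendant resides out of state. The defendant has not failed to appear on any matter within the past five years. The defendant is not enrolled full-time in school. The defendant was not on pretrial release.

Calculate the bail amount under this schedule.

Base amounts from the schedule: criminal trespass $3,500; false imprisonment $7,000; credit-card fraud $12,250.
Stacking rule: highest base plus $10,500 per additional charge. Highest is credit-card fraud at $12,250; 2 additional charges → +$21,000. Combined base = $33,250.
Defendant has an out-of-state residence (+20%): $33,250 × 1.2 = $39,900.

$39,900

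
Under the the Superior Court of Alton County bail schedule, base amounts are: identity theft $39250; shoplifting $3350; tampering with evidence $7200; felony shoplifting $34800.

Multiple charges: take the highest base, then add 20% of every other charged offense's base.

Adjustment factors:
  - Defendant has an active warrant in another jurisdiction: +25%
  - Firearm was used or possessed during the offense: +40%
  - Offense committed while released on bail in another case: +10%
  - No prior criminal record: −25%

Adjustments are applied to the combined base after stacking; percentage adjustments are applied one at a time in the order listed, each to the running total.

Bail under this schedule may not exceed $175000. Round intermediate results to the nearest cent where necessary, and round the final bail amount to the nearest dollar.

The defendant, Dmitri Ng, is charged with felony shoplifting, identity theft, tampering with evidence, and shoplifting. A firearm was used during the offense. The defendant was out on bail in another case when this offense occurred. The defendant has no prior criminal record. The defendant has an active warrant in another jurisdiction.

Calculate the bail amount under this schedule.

Base amounts from the schedule: felony shoplifting $34800; identity theft $39250; tampering with evidence $7200; shoplifting $3350.
Stacking rule: highest base plus 20% of each additional charge. Highest is identity theft at $39250. Additional: $34800 × 20% = $6960; $7200 × 20% = $1440; $3350 × 20% = $670. Combined base = $39250 + $9070 = $48320.
Defendant has an active warrant in another jurisdiction (+25%): $48320 × 1.25 = $60400.
Firearm was used or possessed during the offense (+40%): $60400 × 1.4 = $84560.
Offense committed while released on bail in another case (+10%): $84560 × 1.1 = $93016.
No prior criminal record (−25%): $93016 × 0.75 = $69762.
$69762 is within the $175000 maximum.

$69762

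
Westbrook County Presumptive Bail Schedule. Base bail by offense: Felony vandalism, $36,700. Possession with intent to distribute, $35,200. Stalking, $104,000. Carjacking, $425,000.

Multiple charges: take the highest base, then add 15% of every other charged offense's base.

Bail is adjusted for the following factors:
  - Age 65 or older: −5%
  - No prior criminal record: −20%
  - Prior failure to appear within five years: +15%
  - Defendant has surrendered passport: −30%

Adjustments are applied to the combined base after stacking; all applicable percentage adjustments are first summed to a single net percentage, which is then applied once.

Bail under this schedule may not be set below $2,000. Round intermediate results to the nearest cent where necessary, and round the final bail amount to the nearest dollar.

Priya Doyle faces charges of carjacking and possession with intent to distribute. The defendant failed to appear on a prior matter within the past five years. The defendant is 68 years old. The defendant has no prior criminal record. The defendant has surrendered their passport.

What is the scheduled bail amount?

$258,168

Base amounts from the schedule: carjacking $425,000; possession with intent to distribute $35,200.
Stacking rule: highest base plus 15% of each additional charge. Highest is carjacking at $425,000. Additional: $35,200 × 15% = $5,280. Combined base = $425,000 + $5,280 = $430,280.
Net percentage adjustment: −5% −20% +15% −30% = −40%. $430,280 × 0.6 = $258,168.
$258,168 is at or above the $2,000 minimum.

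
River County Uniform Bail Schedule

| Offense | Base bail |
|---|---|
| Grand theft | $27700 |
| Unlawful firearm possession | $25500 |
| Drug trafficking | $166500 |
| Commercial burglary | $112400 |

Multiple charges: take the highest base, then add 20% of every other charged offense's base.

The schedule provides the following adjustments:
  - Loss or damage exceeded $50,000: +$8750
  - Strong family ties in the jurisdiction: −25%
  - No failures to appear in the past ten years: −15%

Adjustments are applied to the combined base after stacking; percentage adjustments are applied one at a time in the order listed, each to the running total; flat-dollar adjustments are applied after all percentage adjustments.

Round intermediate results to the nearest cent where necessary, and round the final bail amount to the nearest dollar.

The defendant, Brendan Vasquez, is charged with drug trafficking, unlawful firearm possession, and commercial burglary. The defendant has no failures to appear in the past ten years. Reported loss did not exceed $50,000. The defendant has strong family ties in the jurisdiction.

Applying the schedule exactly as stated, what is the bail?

$123726

Base amounts from the schedule: drug trafficking $166500; unlawful firearm possession $25500; commercial burglary $112400.
Stacking rule: highest base plus 20% of each additional charge. Highest is drug trafficking at $166500. Additional: $25500 × 20% = $5100; $112400 × 20% = $22480. Combined base = $166500 + $27580 = $194080.
Strong family ties in the jurisdiction (−25%): $194080 × 0.75 = $145560.
No failures to appear in the past ten years (−15%): $145560 × 0.85 = $123726.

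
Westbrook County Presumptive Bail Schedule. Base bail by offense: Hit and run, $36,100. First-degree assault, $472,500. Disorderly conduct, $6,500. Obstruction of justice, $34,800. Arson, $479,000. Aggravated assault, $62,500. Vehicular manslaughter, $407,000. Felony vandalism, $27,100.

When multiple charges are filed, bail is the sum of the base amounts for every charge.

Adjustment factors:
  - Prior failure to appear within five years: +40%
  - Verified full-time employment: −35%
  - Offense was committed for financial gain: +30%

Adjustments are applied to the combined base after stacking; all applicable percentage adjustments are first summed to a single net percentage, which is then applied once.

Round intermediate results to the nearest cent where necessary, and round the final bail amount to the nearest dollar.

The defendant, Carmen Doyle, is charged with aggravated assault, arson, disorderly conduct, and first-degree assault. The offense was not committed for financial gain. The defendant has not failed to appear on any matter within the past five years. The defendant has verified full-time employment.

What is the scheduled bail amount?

$663,325

Base amounts from the schedule: aggravated assault $62,500; arson $479,000; disorderly conduct $6,500; first-degree assault $472,500.
Stacking rule: sum of all bases. $62,500 + $479,000 + $6,500 + $472,500 = $1,020,500.
Verified full-time employment (−35%): $1,020,500 × 0.65 = $663,325.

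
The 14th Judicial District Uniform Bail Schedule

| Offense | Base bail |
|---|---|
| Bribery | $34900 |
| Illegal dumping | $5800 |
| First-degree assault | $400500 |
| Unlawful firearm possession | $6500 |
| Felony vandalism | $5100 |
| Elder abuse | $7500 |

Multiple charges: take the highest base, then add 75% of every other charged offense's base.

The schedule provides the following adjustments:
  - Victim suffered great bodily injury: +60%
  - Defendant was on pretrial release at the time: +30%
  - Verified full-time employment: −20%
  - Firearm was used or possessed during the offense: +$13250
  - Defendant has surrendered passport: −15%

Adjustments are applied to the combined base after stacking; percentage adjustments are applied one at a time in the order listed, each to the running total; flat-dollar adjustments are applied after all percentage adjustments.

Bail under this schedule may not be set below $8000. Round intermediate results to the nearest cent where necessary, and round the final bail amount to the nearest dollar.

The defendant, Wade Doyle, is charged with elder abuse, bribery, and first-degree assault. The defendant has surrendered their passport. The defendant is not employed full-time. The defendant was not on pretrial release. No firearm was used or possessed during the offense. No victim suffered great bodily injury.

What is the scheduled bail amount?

$367455

Base amounts from the schedule: elder abuse $7500; bribery $34900; first-degree assault $400500.
Stacking rule: highest base plus 75% of each additional charge. Highest is first-degree assault at $400500. Additional: $7500 × 75% = $5625; $34900 × 75% = $26175. Combined base = $400500 + $31800 = $432300.
Defendant has surrendered passport (−15%): $432300 × 0.85 = $367455.
$367455 is at or above the $8000 minimum.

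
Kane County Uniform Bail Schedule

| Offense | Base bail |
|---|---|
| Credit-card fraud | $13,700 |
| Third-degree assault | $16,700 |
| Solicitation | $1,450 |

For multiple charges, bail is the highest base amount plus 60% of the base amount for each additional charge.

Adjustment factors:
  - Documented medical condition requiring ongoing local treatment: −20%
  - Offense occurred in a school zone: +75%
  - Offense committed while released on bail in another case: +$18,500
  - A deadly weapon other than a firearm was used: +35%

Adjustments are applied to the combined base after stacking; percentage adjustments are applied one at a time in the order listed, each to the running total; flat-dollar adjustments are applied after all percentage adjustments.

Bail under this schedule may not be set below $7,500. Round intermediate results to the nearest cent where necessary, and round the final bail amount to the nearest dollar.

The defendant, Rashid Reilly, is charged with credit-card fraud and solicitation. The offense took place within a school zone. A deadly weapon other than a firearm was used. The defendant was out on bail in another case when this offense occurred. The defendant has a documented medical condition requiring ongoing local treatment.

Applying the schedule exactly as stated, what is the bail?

Base amounts from the schedule: credit-card fraud $13,700; solicitation $1,450.
Stacking rule: highest base plus 60% of each additional charge. Highest is credit-card fraud at $13,700. Additional: $1,450 × 60% = $870. Combined base = $13,700 + $870 = $14,570.
Documented medical condition requiring ongoing local treatment (−20%): $14,570 × 0.8 = $11,656.
Offense occurred in a school zone (+75%): $11,656 × 1.75 = $20,398.
A deadly weapon other than a firearm was used (+35%): $20,398 × 1.35 = $27,537.30.
Offense committed while released on bail in another case (+$18,500 flat): $27,537.30 + $18,500 = $46,037.30.
$46,037.30 is at or above the $7,500 minimum.
Rounded to the nearest dollar: $46,037.

$46,037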